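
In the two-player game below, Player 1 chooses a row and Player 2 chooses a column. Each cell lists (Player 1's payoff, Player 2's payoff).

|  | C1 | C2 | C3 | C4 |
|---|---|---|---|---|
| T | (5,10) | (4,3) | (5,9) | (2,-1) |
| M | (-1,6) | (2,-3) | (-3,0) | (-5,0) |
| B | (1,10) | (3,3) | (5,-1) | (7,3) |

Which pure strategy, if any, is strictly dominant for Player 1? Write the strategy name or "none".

none

T fails to dominate B at C3 (5=5).
M fails to dominate T at C1 (-1<5).
B fails to dominate T at C1 (1<5).
No single strategy dominates all the others.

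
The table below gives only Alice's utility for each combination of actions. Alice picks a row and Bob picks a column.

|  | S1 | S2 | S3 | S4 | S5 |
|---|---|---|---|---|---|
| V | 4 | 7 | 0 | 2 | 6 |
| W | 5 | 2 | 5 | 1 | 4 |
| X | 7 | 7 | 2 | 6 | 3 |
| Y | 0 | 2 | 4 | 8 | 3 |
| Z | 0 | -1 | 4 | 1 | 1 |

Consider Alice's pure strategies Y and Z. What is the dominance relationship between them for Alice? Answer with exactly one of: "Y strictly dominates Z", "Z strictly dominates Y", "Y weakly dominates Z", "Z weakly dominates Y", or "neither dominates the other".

Y weakly dominates Z

Y's payoffs vs Z's, by Bob's action — S1: 0=0, S2: 2>-1, S3: 4=4, S4: 8>1, S5: 3>1.
Y is at least as good everywhere and strictly better somewhere (tied only at S1, S3), so Y weakly but not strictly dominates Z.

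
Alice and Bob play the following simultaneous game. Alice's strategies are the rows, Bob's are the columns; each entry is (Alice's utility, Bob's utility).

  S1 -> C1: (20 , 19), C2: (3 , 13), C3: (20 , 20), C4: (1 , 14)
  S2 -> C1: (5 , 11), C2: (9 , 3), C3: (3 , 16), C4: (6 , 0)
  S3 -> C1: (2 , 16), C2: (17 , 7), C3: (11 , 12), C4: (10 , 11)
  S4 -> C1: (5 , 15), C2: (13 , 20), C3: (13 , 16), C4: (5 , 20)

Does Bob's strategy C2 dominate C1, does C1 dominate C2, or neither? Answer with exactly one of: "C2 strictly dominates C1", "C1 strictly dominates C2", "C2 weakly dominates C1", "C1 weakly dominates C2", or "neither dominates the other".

neither dominates the other

Compare C2 to C1 across every action of Alice: S1: 13<19, S2: 3<11, S3: 7<16, S4: 20>15.
C2 does better at S4 but worse at S1, S2, S3; neither strategy dominates the other.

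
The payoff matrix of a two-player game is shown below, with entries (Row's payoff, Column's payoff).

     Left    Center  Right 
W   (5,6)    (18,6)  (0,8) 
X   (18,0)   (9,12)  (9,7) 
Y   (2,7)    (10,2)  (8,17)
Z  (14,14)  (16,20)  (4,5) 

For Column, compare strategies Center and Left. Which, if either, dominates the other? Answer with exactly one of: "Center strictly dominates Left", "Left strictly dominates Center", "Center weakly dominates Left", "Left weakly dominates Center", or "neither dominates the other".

neither dominates the other

Center's payoffs vs Left's, by Row's action — W: 6=6, X: 12>0, Y: 2<7, Z: 20>14.
Center does better at X, Z but worse at Y; neither strategy dominates the other.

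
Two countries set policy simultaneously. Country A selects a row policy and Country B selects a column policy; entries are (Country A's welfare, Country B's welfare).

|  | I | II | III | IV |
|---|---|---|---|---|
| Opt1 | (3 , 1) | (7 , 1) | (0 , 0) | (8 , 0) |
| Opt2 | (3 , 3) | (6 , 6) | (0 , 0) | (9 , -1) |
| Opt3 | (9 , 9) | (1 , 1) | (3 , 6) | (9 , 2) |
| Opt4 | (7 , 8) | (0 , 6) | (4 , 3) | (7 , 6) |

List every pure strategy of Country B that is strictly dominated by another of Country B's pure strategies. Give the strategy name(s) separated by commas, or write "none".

III, IV

I: no other strategy beats it everywhere (II at Opt1 (1=1); III at Opt1 (1>0); IV at Opt1 (1>0)).
II is not dominated — it holds its own against I at Opt1 (1=1); III at Opt1 (1>0); IV at Opt1 (1>0).
III is strictly dominated by I (Opt1: 1>0, Opt2: 3>0, Opt3: 9>6, Opt4: 8>3).
IV is strictly dominated by I (Opt1: 1>0, Opt2: 3>-1, Opt3: 9>2, Opt4: 8>6).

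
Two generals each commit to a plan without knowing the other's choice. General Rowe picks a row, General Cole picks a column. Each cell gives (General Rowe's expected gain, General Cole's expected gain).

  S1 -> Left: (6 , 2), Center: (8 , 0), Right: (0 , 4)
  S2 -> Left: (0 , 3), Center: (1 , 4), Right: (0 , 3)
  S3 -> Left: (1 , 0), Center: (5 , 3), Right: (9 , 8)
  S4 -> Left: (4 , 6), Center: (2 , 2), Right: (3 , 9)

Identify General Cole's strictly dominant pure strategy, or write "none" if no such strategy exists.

none

Left fails to dominate Center at S2 (3<4).
Center fails to dominate Left at S1 (0<2).
Right fails to dominate Left at S2 (3=3).
No single strategy dominates all the others.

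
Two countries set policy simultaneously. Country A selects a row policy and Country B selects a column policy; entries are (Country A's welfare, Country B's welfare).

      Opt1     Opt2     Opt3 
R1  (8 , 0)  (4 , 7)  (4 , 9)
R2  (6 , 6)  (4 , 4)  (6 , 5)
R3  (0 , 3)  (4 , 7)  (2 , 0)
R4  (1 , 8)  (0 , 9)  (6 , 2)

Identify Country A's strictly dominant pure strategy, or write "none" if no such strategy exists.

R1 fails to dominate R2 at Opt2 (4=4).
R2 fails to dominate R1 at Opt1 (6<8).
R3 fails to dominate R1 at Opt1 (0<8).
R4 fails to dominate R1 at Opt1 (1<8).
No single strategy dominates all the others.

none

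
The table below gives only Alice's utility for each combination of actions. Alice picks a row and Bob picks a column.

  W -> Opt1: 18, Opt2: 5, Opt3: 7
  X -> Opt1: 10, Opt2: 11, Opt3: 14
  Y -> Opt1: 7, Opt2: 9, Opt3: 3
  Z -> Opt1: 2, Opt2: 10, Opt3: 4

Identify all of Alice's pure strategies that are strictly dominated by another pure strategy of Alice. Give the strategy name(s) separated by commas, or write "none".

Y, Z

W: no other strategy beats it everywhere (X at Opt1 (18>10); Y at Opt1 (18>7); Z at Opt1 (18>2)).
Nothing dominates X: W at Opt2 (11>5); Y at Opt1 (10>7); Z at Opt1 (10>2).
X strictly dominates Y — Opt1: 10>7, Opt2: 11>9, Opt3: 14>3.
X strictly dominates Z — Opt1: 10>2, Opt2: 11>10, Opt3: 14>4.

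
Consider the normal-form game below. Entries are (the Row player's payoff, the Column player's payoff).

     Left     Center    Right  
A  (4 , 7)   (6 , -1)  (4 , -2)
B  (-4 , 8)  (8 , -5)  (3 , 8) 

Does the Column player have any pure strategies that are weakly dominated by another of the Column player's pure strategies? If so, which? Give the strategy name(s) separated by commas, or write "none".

Center, Right

Left: no other strategy beats it everywhere (Center at A (7>-1); Right at A (7>-2)).
Left weakly dominates Center — A: 7>-1, B: 8>-5.
Right is weakly dominated by Left (A: 7>-2, B: 8=8).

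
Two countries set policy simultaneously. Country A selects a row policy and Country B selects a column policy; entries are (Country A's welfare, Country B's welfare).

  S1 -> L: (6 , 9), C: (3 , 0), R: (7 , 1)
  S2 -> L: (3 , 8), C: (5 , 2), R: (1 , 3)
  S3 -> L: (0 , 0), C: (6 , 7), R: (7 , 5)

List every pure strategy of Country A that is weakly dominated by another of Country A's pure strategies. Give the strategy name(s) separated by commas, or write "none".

Nothing dominates S1: S2 at L (6>3); S3 at L (6>0).
S2 is not dominated — it holds its own against S1 at C (5>3); S3 at L (3>0).
S3 is not dominated — it holds its own against S1 at C (6>3); S2 at C (6>5).

none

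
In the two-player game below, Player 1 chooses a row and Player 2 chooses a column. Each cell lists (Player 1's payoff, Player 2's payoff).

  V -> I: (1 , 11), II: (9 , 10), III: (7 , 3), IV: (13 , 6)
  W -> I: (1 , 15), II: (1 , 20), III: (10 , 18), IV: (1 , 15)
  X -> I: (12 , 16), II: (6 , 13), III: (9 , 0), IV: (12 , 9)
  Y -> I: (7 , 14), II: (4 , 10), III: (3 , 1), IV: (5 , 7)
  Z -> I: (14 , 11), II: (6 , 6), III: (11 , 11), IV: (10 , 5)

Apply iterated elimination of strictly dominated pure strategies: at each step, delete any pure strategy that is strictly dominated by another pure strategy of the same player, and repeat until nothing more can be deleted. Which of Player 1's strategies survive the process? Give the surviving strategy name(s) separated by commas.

Z

Player 1's strategy W is strictly dominated by Z (I: 14>1, II: 6>1, III: 11>10, IV: 10>1) and is removed.
Player 1's strategy Y is strictly dominated by X (I: 12>7, II: 6>4, III: 9>3, IV: 12>5) and is removed.
Player 2's strategy II is strictly dominated by I (V: 11>10, X: 16>13, Z: 11>6) and is removed.
Player 2's strategy IV is strictly dominated by I (V: 11>6, X: 16>9, Z: 11>5) and is removed.
Row V is eliminated: X beats it against every remaining column (I: 12>1, III: 9>7).
Player 1's strategy X is strictly dominated by Z (I: 14>12, III: 11>9) and is removed.
Among the remaining strategies, none is strictly dominated by another pure strategy of the same player, so the elimination stops.
Surviving strategies — Player 1: {Z}; Player 2: {I, III}.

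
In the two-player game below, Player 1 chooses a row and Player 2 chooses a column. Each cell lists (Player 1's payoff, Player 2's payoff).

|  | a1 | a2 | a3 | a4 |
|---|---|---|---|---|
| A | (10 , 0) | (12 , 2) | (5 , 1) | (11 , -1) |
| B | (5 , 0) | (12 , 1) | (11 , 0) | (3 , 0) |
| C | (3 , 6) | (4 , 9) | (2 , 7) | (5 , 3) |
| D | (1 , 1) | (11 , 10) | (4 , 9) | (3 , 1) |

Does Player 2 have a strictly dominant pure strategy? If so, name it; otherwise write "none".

a2

a2 vs a1: A: 2>0, B: 1>0, C: 9>6, D: 10>1.
a2 vs a3: A: 2>1, B: 1>0, C: 9>7, D: 10>9.
a2 vs a4: A: 2>-1, B: 1>0, C: 9>3, D: 10>1.
a2 strictly beats every other strategy against every opponent action, so it is strictly dominant.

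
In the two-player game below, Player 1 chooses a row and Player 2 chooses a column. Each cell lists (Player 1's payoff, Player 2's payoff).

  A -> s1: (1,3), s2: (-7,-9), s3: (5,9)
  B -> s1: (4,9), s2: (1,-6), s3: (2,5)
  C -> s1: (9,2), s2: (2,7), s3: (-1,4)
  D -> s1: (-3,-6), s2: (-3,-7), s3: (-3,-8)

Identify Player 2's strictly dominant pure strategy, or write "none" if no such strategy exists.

s1 fails to dominate s2 at C (2<7).
s2 fails to dominate s1 at A (-9<3).
s3 fails to dominate s1 at B (5<9).
No single strategy dominates all the others.

none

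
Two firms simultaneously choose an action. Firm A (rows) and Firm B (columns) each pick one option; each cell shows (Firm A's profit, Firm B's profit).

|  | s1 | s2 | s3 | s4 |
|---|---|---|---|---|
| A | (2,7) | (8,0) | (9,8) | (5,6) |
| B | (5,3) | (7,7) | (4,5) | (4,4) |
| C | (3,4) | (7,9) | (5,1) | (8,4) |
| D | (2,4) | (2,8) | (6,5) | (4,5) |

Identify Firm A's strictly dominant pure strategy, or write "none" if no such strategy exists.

none

A fails to dominate B at s1 (2<5).
B fails to dominate A at s2 (7<8).
C fails to dominate A at s2 (7<8).
D fails to dominate A at s1 (2=2).
No single strategy dominates all the others.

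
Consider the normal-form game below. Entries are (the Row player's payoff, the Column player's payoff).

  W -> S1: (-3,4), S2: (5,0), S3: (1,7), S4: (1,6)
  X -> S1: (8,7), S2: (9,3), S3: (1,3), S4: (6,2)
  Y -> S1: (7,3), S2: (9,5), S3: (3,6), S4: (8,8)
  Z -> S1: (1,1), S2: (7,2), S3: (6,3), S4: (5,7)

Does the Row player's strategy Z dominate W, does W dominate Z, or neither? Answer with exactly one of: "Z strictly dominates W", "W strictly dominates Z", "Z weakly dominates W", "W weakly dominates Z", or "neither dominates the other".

Z strictly dominates W

Compare Z to W across each opponent action: S1: 1>-3, S2: 7>5, S3: 6>1, S4: 5>1.
Z gives a strictly higher payoff against each opponent action, so Z strictly dominates W.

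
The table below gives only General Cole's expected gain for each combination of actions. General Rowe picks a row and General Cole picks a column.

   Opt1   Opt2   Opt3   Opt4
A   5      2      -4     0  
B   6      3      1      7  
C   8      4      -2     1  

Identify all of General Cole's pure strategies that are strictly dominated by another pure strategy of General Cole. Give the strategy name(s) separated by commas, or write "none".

Opt2, Opt3

Opt1: no other strategy beats it everywhere (Opt2 at A (5>2); Opt3 at A (5>-4); Opt4 at A (5>0)).
Opt1 strictly dominates Opt2 — A: 5>2, B: 6>3, C: 8>4.
Opt3: dominated, since Opt1 does at least as well everywhere (A: 5>-4, B: 6>1, C: 8>-2).
Nothing dominates Opt4: Opt1 at B (7>6); Opt2 at B (7>3); Opt3 at A (0>-4).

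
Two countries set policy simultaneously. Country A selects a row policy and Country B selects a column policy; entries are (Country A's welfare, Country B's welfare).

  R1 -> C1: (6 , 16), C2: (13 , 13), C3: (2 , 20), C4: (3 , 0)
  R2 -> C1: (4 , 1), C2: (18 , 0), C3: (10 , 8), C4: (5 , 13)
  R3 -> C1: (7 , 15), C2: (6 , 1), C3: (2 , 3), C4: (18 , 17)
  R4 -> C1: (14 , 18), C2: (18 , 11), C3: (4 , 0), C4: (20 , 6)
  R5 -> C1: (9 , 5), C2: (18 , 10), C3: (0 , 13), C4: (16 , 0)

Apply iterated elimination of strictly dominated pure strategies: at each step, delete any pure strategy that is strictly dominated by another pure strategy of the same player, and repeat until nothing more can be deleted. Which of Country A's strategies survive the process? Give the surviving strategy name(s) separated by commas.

Country A's strategy R1 is strictly dominated by R4 (C1: 14>6, C2: 18>13, C3: 4>2, C4: 20>3) and is removed.
Country A's strategy R3 is strictly dominated by R4 (C1: 14>7, C2: 18>6, C3: 4>2, C4: 20>18) and is removed.
Among the remaining strategies, none is strictly dominated by another pure strategy of the same player, so the elimination stops.
Surviving strategies — Country A: {R2, R4, R5}; Country B: {C1, C2, C3, C4}.

R2, R4, R5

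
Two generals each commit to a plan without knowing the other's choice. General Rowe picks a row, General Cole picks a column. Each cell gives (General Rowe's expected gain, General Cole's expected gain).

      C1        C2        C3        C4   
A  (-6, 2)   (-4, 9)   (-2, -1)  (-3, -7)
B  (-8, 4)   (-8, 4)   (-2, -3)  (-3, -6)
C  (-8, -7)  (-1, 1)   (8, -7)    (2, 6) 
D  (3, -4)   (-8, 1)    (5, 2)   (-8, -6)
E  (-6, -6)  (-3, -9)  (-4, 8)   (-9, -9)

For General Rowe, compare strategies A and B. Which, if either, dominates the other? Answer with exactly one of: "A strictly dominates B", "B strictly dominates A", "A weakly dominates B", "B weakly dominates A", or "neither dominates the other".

A weakly dominates B

Compare A to B across each choice by General Cole: C1: -6>-8, C2: -4>-8, C3: -2=-2, C4: -3=-3.
A is at least as good everywhere and strictly better somewhere (tied only at C3, C4), so A weakly but not strictly dominates B.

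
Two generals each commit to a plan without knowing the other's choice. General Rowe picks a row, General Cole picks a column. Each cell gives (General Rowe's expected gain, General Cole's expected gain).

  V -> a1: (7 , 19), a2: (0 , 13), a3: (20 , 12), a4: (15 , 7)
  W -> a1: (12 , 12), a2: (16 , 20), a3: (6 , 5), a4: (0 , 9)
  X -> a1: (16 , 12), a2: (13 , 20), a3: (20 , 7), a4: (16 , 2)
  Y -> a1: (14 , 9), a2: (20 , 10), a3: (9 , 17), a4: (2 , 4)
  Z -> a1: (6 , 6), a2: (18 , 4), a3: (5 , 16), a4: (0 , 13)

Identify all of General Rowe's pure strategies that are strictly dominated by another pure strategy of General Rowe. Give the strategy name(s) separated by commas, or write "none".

V is not dominated — it holds its own against W at a3 (20>6); X at a3 (20=20); Y at a3 (20>9); Z at a1 (7>6).
W: dominated, since Y does at least as well everywhere (a1: 14>12, a2: 20>16, a3: 9>6, a4: 2>0).
X is not dominated — it holds its own against V at a1 (16>7); W at a1 (16>12); Y at a1 (16>14); Z at a1 (16>6).
Y: no other strategy beats it everywhere (V at a1 (14>7); W at a1 (14>12); X at a2 (20>13); Z at a1 (14>6)).
Z: dominated, since Y does at least as well everywhere (a1: 14>6, a2: 20>18, a3: 9>5, a4: 2>0).

W, Z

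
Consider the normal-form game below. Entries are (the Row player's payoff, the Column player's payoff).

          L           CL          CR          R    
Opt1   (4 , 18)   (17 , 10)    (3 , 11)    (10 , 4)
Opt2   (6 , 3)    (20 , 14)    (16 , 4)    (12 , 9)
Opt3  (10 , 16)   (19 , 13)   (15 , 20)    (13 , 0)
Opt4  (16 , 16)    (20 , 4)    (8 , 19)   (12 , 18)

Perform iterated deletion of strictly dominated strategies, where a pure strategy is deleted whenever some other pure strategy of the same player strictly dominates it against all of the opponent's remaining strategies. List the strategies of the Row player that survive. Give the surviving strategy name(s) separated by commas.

Row Opt1 is eliminated: Opt2 beats it against every remaining column (L: 6>4, CL: 20>17, CR: 16>3, R: 12>10).
The Column player's strategy L is strictly dominated by CR (Opt2: 4>3, Opt3: 20>16, Opt4: 19>16) and is removed.
Among the remaining strategies, none is strictly dominated by another pure strategy of the same player, so the elimination stops.
Surviving strategies — the Row player: {Opt2, Opt3, Opt4}; the Column player: {CL, CR, R}.

Opt2, Opt3, Opt4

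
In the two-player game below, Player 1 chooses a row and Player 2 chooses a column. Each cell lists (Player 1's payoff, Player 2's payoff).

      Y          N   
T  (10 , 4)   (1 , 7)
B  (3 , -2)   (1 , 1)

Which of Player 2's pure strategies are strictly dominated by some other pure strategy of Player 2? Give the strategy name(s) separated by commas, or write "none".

Y: dominated, since N does at least as well everywhere (T: 7>4, B: 1>-2).
N: no other strategy beats it everywhere (Y at T (7>4)).

Y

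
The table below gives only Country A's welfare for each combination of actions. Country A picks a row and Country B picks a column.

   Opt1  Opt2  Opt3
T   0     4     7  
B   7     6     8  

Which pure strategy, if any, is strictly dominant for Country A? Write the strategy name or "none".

B

B vs T: Opt1: 7>0, Opt2: 6>4, Opt3: 8>7.
B strictly beats every other strategy against every opponent action, so it is strictly dominant.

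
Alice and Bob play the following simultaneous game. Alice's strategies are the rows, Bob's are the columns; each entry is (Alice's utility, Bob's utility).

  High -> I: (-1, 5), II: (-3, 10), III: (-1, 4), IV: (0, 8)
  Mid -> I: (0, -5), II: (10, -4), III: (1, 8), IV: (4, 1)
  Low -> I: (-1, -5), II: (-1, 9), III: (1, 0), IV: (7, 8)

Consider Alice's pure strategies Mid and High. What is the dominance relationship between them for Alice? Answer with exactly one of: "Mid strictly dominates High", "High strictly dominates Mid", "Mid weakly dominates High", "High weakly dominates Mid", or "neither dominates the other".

Mid's payoffs vs High's, by Bob's action — I: 0>-1, II: 10>-3, III: 1>-1, IV: 4>0.
Every comparison favours Mid, so Mid strictly dominates High.

Mid strictly dominates High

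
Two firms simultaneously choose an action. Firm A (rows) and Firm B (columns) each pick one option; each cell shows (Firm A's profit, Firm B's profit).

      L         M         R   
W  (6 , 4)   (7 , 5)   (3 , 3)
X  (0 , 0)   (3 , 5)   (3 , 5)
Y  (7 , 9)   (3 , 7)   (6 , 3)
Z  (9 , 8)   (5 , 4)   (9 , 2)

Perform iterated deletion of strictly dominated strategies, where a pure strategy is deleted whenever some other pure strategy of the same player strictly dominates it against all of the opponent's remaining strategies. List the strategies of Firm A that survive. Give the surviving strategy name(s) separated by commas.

Row X is eliminated: Z beats it against every remaining column (L: 9>0, M: 5>3, R: 9>3).
Row Y is eliminated: Z beats it against every remaining column (L: 9>7, M: 5>3, R: 9>6).
For Firm B, L strictly dominates R on the remaining rows (W: 4>3, Z: 8>2); eliminate R.
Among the remaining strategies, none is strictly dominated by another pure strategy of the same player, so the elimination stops.
Surviving strategies — Firm A: {W, Z}; Firm B: {L, M}.

W, Z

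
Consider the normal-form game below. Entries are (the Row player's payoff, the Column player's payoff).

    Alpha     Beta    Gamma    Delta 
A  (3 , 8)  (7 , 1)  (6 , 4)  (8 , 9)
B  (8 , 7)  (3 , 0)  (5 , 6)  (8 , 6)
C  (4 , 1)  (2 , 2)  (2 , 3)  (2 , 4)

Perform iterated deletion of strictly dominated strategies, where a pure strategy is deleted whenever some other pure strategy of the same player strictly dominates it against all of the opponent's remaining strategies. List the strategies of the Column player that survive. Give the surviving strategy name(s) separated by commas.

Alpha, Delta

For the Row player, B strictly dominates C on the remaining columns (Alpha: 8>4, Beta: 3>2, Gamma: 5>2, Delta: 8>2); eliminate C.
For the Column player, Alpha strictly dominates Beta on the remaining rows (A: 8>1, B: 7>0); eliminate Beta.
For the Column player, Alpha strictly dominates Gamma on the remaining rows (A: 8>4, B: 7>6); eliminate Gamma.
Among the remaining strategies, none is strictly dominated by another pure strategy of the same player, so the elimination stops.
Surviving strategies — the Row player: {A, B}; the Column player: {Alpha, Delta}.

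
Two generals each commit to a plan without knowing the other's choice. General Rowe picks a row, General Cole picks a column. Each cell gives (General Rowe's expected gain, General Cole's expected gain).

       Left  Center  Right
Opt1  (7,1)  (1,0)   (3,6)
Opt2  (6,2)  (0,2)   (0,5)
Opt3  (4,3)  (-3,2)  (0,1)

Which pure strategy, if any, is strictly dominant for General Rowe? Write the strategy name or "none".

Opt1

Opt1 vs Opt2: Left: 7>6, Center: 1>0, Right: 3>0.
Opt1 vs Opt3: Left: 7>4, Center: 1>-3, Right: 3>0.
Opt1 strictly beats every other strategy against every opponent action, so it is strictly dominant.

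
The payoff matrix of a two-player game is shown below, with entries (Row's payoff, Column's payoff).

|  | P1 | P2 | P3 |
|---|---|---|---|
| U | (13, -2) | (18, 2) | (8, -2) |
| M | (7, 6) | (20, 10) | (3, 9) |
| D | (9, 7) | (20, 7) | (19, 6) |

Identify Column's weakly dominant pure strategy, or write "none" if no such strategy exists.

P2

P2 vs P1: U: 2>-2, M: 10>6, D: 7=7.
P2 vs P3: U: 2>-2, M: 10>9, D: 7>6.
P2 is at least as good as every other strategy against every opponent action, so it is weakly dominant.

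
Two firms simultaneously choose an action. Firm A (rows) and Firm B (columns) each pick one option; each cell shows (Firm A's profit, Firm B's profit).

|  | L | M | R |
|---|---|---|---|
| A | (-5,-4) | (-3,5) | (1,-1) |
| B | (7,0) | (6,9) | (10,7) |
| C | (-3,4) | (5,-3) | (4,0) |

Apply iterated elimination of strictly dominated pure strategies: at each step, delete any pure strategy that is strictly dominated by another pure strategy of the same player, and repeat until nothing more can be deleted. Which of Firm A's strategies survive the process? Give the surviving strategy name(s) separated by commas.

B

Row A is eliminated: B beats it against every remaining column (L: 7>-5, M: 6>-3, R: 10>1).
Row C is eliminated: B beats it against every remaining column (L: 7>-3, M: 6>5, R: 10>4).
Firm B's strategy L is strictly dominated by M (B: 9>0) and is removed.
Column R is eliminated: M beats it against every remaining row (B: 9>7).
Among the remaining strategies, none is strictly dominated by another pure strategy of the same player, so the elimination stops.
Surviving strategies — Firm A: {B}; Firm B: {M}.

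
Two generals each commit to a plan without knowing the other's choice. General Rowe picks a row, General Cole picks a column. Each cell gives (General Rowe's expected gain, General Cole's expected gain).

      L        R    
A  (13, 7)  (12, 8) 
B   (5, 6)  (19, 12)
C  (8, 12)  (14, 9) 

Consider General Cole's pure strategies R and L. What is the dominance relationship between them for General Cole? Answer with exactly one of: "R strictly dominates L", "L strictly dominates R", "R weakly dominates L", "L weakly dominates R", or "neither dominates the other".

neither dominates the other

R's payoffs vs L's, by General Rowe's action — A: 8>7, B: 12>6, C: 9<12.
R does better at A, B but worse at C; neither strategy dominates the other.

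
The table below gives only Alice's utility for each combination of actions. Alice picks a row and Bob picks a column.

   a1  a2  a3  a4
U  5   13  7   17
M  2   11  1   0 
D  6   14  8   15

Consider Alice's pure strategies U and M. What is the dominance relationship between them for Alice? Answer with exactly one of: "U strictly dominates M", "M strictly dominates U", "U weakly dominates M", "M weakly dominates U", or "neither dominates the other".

Compare U to M across each choice by Bob: a1: 5>2, a2: 13>11, a3: 7>1, a4: 17>0.
Every comparison favours U, so U strictly dominates M.

U strictly dominates M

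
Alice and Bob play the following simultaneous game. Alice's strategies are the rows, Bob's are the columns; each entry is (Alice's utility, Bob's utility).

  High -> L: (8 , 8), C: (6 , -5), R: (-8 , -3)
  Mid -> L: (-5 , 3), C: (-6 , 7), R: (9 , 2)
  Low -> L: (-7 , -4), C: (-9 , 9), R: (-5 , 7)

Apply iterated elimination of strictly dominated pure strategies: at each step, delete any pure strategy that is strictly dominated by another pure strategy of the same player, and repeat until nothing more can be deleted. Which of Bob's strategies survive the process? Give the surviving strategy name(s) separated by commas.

Alice's strategy Low is strictly dominated by Mid (L: -5>-7, C: -6>-9, R: 9>-5) and is removed.
For Bob, L strictly dominates R on the remaining rows (High: 8>-3, Mid: 3>2); eliminate R.
Row Mid is eliminated: High beats it against every remaining column (L: 8>-5, C: 6>-6).
For Bob, L strictly dominates C on the remaining rows (High: 8>-5); eliminate C.
Among the remaining strategies, none is strictly dominated by another pure strategy of the same player, so the elimination stops.
Surviving strategies — Alice: {High}; Bob: {L}.

L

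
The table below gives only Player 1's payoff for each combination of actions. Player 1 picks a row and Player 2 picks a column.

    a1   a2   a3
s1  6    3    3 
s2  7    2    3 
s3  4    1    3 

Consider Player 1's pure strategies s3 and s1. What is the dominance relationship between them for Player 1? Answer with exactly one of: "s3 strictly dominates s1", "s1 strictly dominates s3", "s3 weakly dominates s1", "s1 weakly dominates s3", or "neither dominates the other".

s3's payoffs vs s1's, by Player 2's action — a1: 4<6, a2: 1<3, a3: 3=3.
s1 is at least as good everywhere and strictly better somewhere (tied at a3), so s1 weakly dominates s3.

s1 weakly dominates s3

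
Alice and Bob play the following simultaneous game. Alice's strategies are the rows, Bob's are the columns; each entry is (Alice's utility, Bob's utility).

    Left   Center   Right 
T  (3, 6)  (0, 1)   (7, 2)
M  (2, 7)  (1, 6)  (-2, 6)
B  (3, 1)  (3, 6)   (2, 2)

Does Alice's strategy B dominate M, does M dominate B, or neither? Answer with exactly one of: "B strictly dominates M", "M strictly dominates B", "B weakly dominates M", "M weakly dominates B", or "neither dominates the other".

B's payoffs vs M's, by Bob's action — Left: 3>2, Center: 3>1, Right: 2>-2.
Every comparison favours B, so B strictly dominates M.

B strictly dominates M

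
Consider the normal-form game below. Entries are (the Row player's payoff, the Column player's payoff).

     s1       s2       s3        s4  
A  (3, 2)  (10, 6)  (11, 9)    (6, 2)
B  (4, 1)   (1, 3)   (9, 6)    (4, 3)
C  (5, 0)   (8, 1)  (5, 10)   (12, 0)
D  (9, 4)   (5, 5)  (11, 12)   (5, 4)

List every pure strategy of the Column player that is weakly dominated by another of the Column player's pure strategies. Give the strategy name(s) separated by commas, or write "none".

s1, s2, s4

s1 is weakly dominated by s2 (A: 6>2, B: 3>1, C: 1>0, D: 5>4).
s2: dominated, since s3 does at least as well everywhere (A: 9>6, B: 6>3, C: 10>1, D: 12>5).
Nothing dominates s3: s1 at A (9>2); s2 at A (9>6); s4 at A (9>2).
s4 is weakly dominated by s2 (A: 6>2, B: 3=3, C: 1>0, D: 5>4).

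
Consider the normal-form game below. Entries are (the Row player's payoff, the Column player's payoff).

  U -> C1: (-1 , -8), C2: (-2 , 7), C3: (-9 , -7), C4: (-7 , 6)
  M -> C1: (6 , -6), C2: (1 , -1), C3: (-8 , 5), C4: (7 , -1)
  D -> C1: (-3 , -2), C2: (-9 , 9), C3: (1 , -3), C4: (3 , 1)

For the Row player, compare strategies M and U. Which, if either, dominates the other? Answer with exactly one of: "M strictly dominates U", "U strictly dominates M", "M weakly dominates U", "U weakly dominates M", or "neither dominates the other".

M's payoffs vs U's, by the Column player's action — C1: 6>-1, C2: 1>-2, C3: -8>-9, C4: 7>-7.
M gives a strictly higher payoff against every action of the Column player, so M strictly dominates U.

M strictly dominates U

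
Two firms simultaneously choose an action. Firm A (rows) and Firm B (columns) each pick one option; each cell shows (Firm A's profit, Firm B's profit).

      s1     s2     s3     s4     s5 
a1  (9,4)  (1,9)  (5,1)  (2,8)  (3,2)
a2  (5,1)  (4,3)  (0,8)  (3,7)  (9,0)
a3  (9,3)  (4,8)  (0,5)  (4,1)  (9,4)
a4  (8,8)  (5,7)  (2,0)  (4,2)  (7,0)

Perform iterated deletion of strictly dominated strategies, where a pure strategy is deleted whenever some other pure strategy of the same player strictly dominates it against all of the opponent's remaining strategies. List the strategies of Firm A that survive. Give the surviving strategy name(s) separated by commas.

For Firm B, s2 strictly dominates s5 on the remaining rows (a1: 9>2, a2: 3>0, a3: 8>4, a4: 7>0); eliminate s5.
Firm A's strategy a2 is strictly dominated by a4 (s1: 8>5, s2: 5>4, s3: 2>0, s4: 4>3) and is removed.
Firm B's strategy s3 is strictly dominated by s2 (a1: 9>1, a3: 8>5, a4: 7>0) and is removed.
Firm B's strategy s4 is strictly dominated by s2 (a1: 9>8, a3: 8>1, a4: 7>2) and is removed.
Among the remaining strategies, none is strictly dominated by another pure strategy of the same player, so the elimination stops.
Surviving strategies — Firm A: {a1, a3, a4}; Firm B: {s1, s2}.

a1, a3, a4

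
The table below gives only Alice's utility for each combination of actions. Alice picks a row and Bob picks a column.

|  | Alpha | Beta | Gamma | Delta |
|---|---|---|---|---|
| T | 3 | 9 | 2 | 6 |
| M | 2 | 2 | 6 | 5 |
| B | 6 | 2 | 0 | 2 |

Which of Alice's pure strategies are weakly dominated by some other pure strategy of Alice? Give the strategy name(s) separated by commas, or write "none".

T is not dominated — it holds its own against M at Alpha (3>2); B at Beta (9>2).
Nothing dominates M: T at Gamma (6>2); B at Gamma (6>0).
B is not dominated — it holds its own against T at Alpha (6>3); M at Alpha (6>2).

none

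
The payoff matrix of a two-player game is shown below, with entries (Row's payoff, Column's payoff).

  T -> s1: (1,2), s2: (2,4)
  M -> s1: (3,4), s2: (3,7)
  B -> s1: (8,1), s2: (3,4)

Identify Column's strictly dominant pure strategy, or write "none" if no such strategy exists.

s2

s2 vs s1: T: 4>2, M: 7>4, B: 4>1.
s2 strictly beats every other strategy against every opponent action, so it is strictly dominant.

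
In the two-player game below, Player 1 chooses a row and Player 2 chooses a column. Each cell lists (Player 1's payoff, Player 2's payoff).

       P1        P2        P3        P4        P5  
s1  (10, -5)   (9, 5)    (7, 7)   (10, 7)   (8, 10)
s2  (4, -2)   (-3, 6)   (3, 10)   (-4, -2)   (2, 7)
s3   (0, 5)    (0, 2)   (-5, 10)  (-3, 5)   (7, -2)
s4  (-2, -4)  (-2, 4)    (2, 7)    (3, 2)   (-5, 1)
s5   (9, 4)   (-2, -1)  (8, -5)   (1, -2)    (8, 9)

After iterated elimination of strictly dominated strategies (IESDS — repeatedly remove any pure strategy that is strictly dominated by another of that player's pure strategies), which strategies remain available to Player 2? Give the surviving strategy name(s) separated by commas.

Player 1's strategy s2 is strictly dominated by s1 (P1: 10>4, P2: 9>-3, P3: 7>3, P4: 10>-4, P5: 8>2) and is removed.
For Player 1, s1 strictly dominates s3 on the remaining columns (P1: 10>0, P2: 9>0, P3: 7>-5, P4: 10>-3, P5: 8>7); eliminate s3.
Row s4 is eliminated: s1 beats it against every remaining column (P1: 10>-2, P2: 9>-2, P3: 7>2, P4: 10>3, P5: 8>-5).
Player 2's strategy P1 is strictly dominated by P5 (s1: 10>-5, s5: 9>4) and is removed.
Column P2 is eliminated: P5 beats it against every remaining row (s1: 10>5, s5: 9>-1).
For Player 2, P5 strictly dominates P3 on the remaining rows (s1: 10>7, s5: 9>-5); eliminate P3.
Player 2's strategy P4 is strictly dominated by P5 (s1: 10>7, s5: 9>-2) and is removed.
Among the remaining strategies, none is strictly dominated by another pure strategy of the same player, so the elimination stops.
Surviving strategies — Player 1: {s1, s5}; Player 2: {P5}.

P5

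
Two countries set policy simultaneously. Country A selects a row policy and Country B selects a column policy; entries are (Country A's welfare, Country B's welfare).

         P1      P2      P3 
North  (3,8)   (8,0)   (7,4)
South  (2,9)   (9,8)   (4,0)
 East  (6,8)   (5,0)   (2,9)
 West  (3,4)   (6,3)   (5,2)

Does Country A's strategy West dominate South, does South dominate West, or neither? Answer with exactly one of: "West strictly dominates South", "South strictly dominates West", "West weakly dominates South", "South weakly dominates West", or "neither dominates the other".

Compare West to South across each opponent action: P1: 3>2, P2: 6<9, P3: 5>4.
West does better at P1, P3 but worse at P2; neither strategy dominates the other.

neither dominates the other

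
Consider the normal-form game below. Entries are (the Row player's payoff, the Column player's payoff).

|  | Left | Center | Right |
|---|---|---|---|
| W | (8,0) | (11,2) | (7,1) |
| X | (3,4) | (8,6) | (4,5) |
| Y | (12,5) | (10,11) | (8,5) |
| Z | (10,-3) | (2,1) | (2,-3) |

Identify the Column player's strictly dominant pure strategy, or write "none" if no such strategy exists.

Center

Center vs Left: W: 2>0, X: 6>4, Y: 11>5, Z: 1>-3.
Center vs Right: W: 2>1, X: 6>5, Y: 11>5, Z: 1>-3.
Center strictly beats every other strategy against every opponent action, so it is strictly dominant.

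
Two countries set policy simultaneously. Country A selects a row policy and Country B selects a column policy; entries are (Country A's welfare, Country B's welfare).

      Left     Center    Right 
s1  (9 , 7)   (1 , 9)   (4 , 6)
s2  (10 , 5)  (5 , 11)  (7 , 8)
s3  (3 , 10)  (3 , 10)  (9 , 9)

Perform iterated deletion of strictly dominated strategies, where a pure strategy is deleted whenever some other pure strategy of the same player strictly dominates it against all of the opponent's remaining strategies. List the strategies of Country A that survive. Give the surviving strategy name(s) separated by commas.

s2

Row s1 is eliminated: s2 beats it against every remaining column (Left: 10>9, Center: 5>1, Right: 7>4).
Column Right is eliminated: Center beats it against every remaining row (s2: 11>8, s3: 10>9).
Country A's strategy s3 is strictly dominated by s2 (Left: 10>3, Center: 5>3) and is removed.
For Country B, Center strictly dominates Left on the remaining rows (s2: 11>5); eliminate Left.
Among the remaining strategies, none is strictly dominated by another pure strategy of the same player, so the elimination stops.
Surviving strategies — Country A: {s2}; Country B: {Center}.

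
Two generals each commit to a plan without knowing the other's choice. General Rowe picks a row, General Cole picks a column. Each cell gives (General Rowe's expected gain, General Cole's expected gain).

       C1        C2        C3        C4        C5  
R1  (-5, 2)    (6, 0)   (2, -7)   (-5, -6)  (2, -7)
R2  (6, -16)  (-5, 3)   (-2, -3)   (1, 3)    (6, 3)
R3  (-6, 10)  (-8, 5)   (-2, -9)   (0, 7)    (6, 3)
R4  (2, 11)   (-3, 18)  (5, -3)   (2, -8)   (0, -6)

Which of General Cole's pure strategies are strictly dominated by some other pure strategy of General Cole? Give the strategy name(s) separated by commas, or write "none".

C1 is not dominated — it holds its own against C2 at R1 (2>0); C3 at R1 (2>-7); C4 at R1 (2>-6); C5 at R1 (2>-7).
Nothing dominates C2: C1 at R2 (3>-16); C3 at R1 (0>-7); C4 at R1 (0>-6); C5 at R1 (0>-7).
C3: dominated, since C2 does at least as well everywhere (R1: 0>-7, R2: 3>-3, R3: 5>-9, R4: 18>-3).
C4 is not dominated — it holds its own against C1 at R2 (3>-16); C2 at R2 (3=3); C3 at R1 (-6>-7); C5 at R1 (-6>-7).
Nothing dominates C5: C1 at R2 (3>-16); C2 at R2 (3=3); C3 at R1 (-7=-7); C4 at R2 (3=3).

C3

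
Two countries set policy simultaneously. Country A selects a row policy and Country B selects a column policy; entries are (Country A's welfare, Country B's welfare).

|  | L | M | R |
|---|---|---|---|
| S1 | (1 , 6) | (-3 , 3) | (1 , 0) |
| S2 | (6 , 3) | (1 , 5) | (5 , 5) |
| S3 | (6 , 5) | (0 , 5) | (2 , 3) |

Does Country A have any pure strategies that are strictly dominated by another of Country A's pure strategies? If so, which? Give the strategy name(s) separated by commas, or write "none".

S1

S1: dominated, since S2 does at least as well everywhere (L: 6>1, M: 1>-3, R: 5>1).
S2: no other strategy beats it everywhere (S1 at L (6>1); S3 at L (6=6)).
S3: no other strategy beats it everywhere (S1 at L (6>1); S2 at L (6=6)).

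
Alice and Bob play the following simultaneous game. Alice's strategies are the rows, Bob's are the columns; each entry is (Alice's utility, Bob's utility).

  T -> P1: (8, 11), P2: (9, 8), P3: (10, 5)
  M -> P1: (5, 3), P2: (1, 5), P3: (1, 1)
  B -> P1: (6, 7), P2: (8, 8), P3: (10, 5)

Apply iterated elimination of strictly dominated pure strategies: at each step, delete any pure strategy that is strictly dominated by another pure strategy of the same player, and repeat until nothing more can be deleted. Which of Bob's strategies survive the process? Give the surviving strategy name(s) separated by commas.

For Alice, T strictly dominates M on the remaining columns (P1: 8>5, P2: 9>1, P3: 10>1); eliminate M.
Bob's strategy P3 is strictly dominated by P1 (T: 11>5, B: 7>5) and is removed.
Row B is eliminated: T beats it against every remaining column (P1: 8>6, P2: 9>8).
Bob's strategy P2 is strictly dominated by P1 (T: 11>8) and is removed.
Among the remaining strategies, none is strictly dominated by another pure strategy of the same player, so the elimination stops.
Surviving strategies — Alice: {T}; Bob: {P1}.

P1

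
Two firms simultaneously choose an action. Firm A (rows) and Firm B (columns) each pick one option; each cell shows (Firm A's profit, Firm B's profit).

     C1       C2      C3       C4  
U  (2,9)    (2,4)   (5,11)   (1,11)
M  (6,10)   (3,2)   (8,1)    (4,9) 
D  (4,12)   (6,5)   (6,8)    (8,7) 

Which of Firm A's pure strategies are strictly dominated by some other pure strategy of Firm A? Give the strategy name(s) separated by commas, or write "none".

U is strictly dominated by M (C1: 6>2, C2: 3>2, C3: 8>5, C4: 4>1).
M is not dominated — it holds its own against U at C1 (6>2); D at C1 (6>4).
D is not dominated — it holds its own against U at C1 (4>2); M at C2 (6>3).

U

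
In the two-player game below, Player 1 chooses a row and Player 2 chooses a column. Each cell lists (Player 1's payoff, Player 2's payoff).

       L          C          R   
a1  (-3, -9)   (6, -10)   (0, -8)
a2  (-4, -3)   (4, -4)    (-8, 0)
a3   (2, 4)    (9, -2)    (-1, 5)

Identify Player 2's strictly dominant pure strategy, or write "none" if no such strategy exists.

R vs L: a1: -8>-9, a2: 0>-3, a3: 5>4.
R vs C: a1: -8>-10, a2: 0>-4, a3: 5>-2.
R strictly beats every other strategy against every opponent action, so it is strictly dominant.

R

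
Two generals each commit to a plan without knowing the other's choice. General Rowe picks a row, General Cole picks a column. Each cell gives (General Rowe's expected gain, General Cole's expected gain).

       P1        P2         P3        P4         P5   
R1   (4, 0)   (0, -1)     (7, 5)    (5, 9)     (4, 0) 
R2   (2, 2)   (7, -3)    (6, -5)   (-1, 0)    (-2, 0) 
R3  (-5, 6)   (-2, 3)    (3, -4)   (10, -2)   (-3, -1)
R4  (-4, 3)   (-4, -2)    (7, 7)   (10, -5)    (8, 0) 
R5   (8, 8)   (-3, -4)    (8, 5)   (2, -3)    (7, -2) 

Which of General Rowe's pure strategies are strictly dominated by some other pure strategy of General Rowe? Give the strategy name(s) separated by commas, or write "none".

R1: no other strategy beats it everywhere (R2 at P1 (4>2); R3 at P1 (4>-5); R4 at P1 (4>-4); R5 at P2 (0>-3)).
R2: no other strategy beats it everywhere (R1 at P2 (7>0); R3 at P1 (2>-5); R4 at P1 (2>-4); R5 at P2 (7>-3)).
R3 is not dominated — it holds its own against R1 at P4 (10>5); R2 at P4 (10>-1); R4 at P2 (-2>-4); R5 at P2 (-2>-3).
R4 is not dominated — it holds its own against R1 at P3 (7=7); R2 at P3 (7>6); R3 at P1 (-4>-5); R5 at P4 (10>2).
R5 is not dominated — it holds its own against R1 at P1 (8>4); R2 at P1 (8>2); R3 at P1 (8>-5); R4 at P1 (8>-4).

none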